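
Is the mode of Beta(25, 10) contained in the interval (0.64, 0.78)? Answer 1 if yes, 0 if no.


Mode = (a-1)/(a+b-2) = 24/33 = 0.7273
Interval: (0.64, 0.78)
Contains mode? 1

1


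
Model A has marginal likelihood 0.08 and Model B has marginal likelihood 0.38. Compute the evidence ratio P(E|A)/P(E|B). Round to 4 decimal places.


Evidence ratio = P(E|A) / P(E|B)
= 0.08 / 0.38
= 0.2105

0.2105


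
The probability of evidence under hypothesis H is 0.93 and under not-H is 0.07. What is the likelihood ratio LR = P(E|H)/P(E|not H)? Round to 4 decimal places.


LR = 0.93 / 0.07
= 13.2857

13.2857


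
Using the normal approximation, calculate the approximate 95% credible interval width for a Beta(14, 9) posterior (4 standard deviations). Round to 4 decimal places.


Var(Beta) = 14*9/(23^2 * 24) = 0.0099
SD = 0.0996
Width ~ 4*SD = 0.3985

0.3985


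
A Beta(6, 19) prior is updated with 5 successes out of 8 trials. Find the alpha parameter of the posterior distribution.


In the Beta-Binomial conjugate update:
alpha_post = alpha_prior + successes
= 6 + 5
= 11

11


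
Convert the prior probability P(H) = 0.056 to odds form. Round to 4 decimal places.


P(not H) = 1 - 0.056 = 0.944
Odds = 0.056 / 0.944 = 0.0593

0.0593


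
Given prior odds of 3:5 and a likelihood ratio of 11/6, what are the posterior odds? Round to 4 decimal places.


Posterior odds = prior odds * LR
Prior odds = 3/5 = 0.6
LR = 11/6 = 1.8333
Posterior odds = 0.6 * 1.8333 = 1.1

1.1


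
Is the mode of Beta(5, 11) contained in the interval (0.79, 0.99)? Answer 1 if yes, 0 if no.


Mode = (a-1)/(a+b-2) = 4/14 = 0.2857
Interval: (0.79, 0.99)
Contains mode? 0

0


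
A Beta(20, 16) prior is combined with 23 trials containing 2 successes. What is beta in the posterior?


In conjugate updating:
beta_posterior = beta_prior + (n - k)
= 16 + (23 - 2)
= 16 + 21 = 37

37


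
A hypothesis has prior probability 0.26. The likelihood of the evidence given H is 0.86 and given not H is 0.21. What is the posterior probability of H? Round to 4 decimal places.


Using Bayes' theorem:
P(E) = 0.26 * 0.86 + 0.74 * 0.21
P(E) = 0.379
P(H|E) = (0.26 * 0.86) / 0.379 = 0.59

0.59


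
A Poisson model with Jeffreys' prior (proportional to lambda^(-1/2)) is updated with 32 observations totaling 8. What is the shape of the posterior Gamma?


Posterior = Gamma(0.5 + S, n)
= Gamma(0.5 + 8, 32)
Posterior shape = 0.5 + S = 0.5 + 8 = 8.5

8.5


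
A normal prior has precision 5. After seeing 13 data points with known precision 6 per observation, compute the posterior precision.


In the conjugate normal model, precisions add:
tau_posterior = tau_prior + n * tau_data
= 5 + 13*6 = 83

83


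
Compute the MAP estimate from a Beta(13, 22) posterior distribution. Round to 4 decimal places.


MAP = mode of Beta distribution
= (alpha - 1)/(alpha + beta - 2)
= (13-1)/(13+22-2)
= 12/33 = 0.3636

0.3636


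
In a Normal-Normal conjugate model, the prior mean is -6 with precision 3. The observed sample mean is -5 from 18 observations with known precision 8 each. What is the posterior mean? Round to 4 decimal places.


Posterior precision = tau0 + n*tau = 3 + 18*8 = 147
Posterior mean = (tau0*mu0 + n*tau*xbar) / posterior_precision
= (3*-6 + 18*8*-5) / 147
= -738 / 147 = -5.0204

-5.0204


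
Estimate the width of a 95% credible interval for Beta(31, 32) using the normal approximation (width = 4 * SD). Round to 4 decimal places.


For Beta(a,b): Var = ab/((a+b)^2(a+b+1))
Var = 0.0039, SD = 0.0625
Approximate 95% CI width = 4 * 0.0625 = 0.25

0.25


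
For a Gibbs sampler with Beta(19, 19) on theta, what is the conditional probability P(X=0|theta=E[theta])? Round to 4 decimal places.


E[theta] = 19/(19+19) = 0.5
P(X=0|theta) = 1 - theta = 0.5

0.5


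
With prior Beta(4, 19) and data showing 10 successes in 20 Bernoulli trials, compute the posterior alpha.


Conjugate update: alpha_posterior = alpha_prior + k
= 4 + 10 = 14

14


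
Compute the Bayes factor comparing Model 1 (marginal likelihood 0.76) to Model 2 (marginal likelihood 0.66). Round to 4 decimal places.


BF12 = marginal likelihood of M1 / marginal likelihood of M2
= 0.76/0.66
= 1.1515

1.1515


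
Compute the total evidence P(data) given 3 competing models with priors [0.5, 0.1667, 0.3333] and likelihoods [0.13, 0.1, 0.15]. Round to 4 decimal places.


Marginal likelihood = sum P(model_i) * P(data|model_i)
Model 1: 0.5 * 0.13 = 0.065
Model 2: 0.1667 * 0.1 = 0.0167
Model 3: 0.3333 * 0.15 = 0.05
Total = 0.1317

0.1317


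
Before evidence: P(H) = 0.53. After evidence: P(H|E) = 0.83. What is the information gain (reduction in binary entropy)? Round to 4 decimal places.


Prior entropy = 0.9974
Posterior entropy = 0.6577
Information gain = 0.9974 - 0.6577 = 0.3397

0.3397


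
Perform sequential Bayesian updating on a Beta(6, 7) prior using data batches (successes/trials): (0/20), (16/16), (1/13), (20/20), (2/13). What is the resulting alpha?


Accumulate successes: 39
Posterior alpha = prior alpha + sum of successes
= 6 + 39 = 45

45


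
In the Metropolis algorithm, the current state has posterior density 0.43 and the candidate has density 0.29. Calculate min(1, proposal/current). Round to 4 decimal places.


Ratio = 0.29/0.43 = 0.6744
Acceptance probability = min(1, 0.6744)
= 0.6744

0.6744


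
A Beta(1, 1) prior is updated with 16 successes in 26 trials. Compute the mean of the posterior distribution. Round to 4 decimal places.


After update: Beta(17, 11)
Mean = 17 / (17 + 11) = 17 / 28
= 0.6071

0.6071


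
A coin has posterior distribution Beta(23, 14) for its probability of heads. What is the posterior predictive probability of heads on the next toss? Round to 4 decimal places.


Posterior predictive = E[theta] = alpha/(alpha+beta)
= 23/37
= 0.6216

0.6216


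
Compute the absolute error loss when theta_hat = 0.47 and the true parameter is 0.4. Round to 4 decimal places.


L = |theta_hat - theta_true|
= |0.47 - 0.4| = 0.07

0.07


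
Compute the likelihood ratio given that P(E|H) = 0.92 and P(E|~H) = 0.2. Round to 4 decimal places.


LR = P(E|H) / P(E|~H)
= 0.92 / 0.2 = 4.6

4.6


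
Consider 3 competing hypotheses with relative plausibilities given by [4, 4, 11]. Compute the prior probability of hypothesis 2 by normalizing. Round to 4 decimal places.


Sum of weights = 4 + 4 + 11 = 19
Normalized prior for H2 = 4 / 19
= 0.2105

0.2105


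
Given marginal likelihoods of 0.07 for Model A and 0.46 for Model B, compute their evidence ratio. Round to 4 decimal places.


Ratio = ML(A) / ML(B) = 0.07/0.46
= 0.1522

0.1522


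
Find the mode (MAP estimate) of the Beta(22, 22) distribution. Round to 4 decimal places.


For Beta(a,b) with a,b > 1:
Mode = (a-1)/(a+b-2) = (22-1)/(44-2)
= 21/42 = 0.5

0.5


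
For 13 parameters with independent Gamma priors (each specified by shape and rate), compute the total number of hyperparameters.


A Gamma prior has 2 hyperparameters per parameter.
Total = 13 * 2 = 26

26


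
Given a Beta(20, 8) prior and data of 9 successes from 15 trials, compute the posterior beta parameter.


Number of failures = 15 - 9 = 6
Posterior beta = 8 + 6 = 14

14


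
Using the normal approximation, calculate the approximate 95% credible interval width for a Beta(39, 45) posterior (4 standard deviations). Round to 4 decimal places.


Var(Beta) = 39*45/(84^2 * 85) = 0.0029
SD = 0.0541
Width ~ 4*SD = 0.2164

0.2164


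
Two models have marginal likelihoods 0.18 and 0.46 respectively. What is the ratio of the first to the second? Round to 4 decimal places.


Evidence ratio = 0.18 / 0.46
= 0.3913

0.3913


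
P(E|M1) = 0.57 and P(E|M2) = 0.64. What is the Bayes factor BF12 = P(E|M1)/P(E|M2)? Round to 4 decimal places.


Bayes factor BF12 = P(E|M1) / P(E|M2)
= 0.57 / 0.64
= 0.8906

0.8906


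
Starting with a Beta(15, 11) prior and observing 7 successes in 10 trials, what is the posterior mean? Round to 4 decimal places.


Posterior parameters: alpha = 15 + 7 = 22
beta = 11 + 3 = 14
Posterior mean = alpha / (alpha + beta) = 22 / 36
= 0.6111

0.6111


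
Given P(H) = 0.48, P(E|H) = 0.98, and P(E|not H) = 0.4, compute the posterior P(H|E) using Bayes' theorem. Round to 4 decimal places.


By Bayes' theorem: P(H|E) = P(E|H)*P(H) / P(E)
P(E) = P(E|H)*P(H) + P(E|not H)*P(not H)
P(E) = 0.98*0.48 + 0.4*0.52 = 0.6784
P(H|E) = 0.98*0.48 / 0.6784 = 0.6934

0.6934


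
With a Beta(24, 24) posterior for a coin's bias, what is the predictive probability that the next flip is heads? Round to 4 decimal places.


The predictive probability equals the posterior mean.
P(next = heads) = alpha / (alpha + beta)
= 24 / 48 = 0.5

0.5


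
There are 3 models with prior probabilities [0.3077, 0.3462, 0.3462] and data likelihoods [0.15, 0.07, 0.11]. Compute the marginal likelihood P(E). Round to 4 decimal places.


P(E) = sum over models of P(M_i) * P(E|M_i)
= 0.3077*0.15 + 0.3462*0.07 + 0.3462*0.11
= 0.1085

0.1085


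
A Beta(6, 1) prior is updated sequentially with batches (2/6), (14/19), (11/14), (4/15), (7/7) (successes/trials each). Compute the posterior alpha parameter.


Sequential conjugate updating is equivalent to a single batch update.
Total successes across all batches = 38
alpha_posterior = alpha_prior + total_successes = 6 + 38
= 44

44


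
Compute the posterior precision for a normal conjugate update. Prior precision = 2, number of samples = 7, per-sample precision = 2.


tau_post = tau_0 + n * tau
= 2 + 7 * 2 = 16

16


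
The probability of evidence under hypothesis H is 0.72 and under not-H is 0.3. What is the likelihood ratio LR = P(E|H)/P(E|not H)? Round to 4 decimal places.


LR = 0.72 / 0.3
= 2.4

2.4


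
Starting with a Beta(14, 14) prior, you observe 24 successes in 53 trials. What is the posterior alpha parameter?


For a Beta-Binomial conjugate model:
Posterior alpha = prior alpha + number of successes
= 14 + 24 = 38

38


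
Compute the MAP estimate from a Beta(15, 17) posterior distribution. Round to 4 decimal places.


MAP = mode of Beta distribution
= (alpha - 1)/(alpha + beta - 2)
= (15-1)/(15+17-2)
= 14/30 = 0.4667

0.4667


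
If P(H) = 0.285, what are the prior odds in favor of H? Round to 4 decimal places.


Prior odds = P(H) / (1 - P(H))
= 0.285 / 0.715
= 0.3986

0.3986


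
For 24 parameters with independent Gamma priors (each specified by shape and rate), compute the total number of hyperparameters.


A Gamma prior has 2 hyperparameters per parameter.
Total = 24 * 2 = 48

48


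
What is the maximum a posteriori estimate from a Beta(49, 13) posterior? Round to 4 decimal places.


The MAP estimate equals the mode of the distribution.
Mode of Beta(a,b) = (a-1)/(a+b-2)
= 48/60
= 0.8

0.8


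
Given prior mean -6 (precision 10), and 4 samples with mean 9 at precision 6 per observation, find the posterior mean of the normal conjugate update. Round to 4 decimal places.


The posterior mean is a precision-weighted average of prior and data.
Post. prec. = 10 + 24 = 34
Post. mean = (-60 + 216)/34 = 156/34 = 4.5882

4.5882


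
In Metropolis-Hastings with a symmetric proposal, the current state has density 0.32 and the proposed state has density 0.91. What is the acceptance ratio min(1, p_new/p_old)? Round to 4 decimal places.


Ratio = p_new / p_old = 0.91 / 0.32 = 2.8438
Acceptance = min(1, 2.8438) = 1.0

1.0


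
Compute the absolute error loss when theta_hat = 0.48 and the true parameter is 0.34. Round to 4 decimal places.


L = |theta_hat - theta_true|
= |0.48 - 0.34| = 0.14

0.14


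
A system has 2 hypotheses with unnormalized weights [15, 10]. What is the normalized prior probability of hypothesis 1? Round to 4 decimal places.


The normalized prior is the weight divided by the total.
Total weight = 25
P(H1) = 15 / 25 = 0.6

0.6


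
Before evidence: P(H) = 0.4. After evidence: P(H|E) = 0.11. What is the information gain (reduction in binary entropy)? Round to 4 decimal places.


Prior entropy = 0.971
Posterior entropy = 0.4999
Information gain = 0.971 - 0.4999 = 0.471

0.471


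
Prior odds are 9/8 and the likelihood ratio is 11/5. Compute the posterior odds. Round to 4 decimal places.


Posterior odds = prior odds * likelihood ratio
= (9/8) * (11/5)
= 99 / 40
= 2.475

2.475


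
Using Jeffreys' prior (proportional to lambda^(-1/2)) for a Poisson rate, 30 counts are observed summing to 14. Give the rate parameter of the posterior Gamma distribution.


Conjugate update: Gamma(prior_shape + S, prior_rate + n).
Prior shape = 0.5, prior rate = 0.
Posterior rate = 0 + n = 30

30.0


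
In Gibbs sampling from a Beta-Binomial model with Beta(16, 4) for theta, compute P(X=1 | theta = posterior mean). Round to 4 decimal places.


Posterior mean = alpha/(alpha+beta) = 16/20 = 0.8
P(X=1|theta=mean) = theta = 0.8

0.8


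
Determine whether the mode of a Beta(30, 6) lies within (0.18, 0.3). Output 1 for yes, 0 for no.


First find the mode: (a-1)/(a+b-2) = 0.8529
Is 0.8529 in (0.18, 0.3)? 0

0


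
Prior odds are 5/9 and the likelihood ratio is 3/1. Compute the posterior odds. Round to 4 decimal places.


Posterior odds = prior odds * likelihood ratio
= (5/9) * (3/1)
= 15 / 9
= 1.6667

1.6667


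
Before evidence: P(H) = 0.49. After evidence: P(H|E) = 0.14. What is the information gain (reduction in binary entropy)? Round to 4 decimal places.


Prior entropy = 0.9997
Posterior entropy = 0.5842
Information gain = 0.9997 - 0.5842 = 0.4155

0.4155


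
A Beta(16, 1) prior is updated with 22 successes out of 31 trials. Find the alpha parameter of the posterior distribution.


In the Beta-Binomial conjugate update:
alpha_post = alpha_prior + successes
= 16 + 22
= 38

38


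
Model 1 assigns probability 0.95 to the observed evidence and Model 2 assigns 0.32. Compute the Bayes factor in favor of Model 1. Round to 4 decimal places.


BF = P(data|M1) / P(data|M2)
= 0.95 / 0.32 = 2.9688

2.9688


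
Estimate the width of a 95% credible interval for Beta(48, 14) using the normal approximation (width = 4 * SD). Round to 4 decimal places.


For Beta(a,b): Var = ab/((a+b)^2(a+b+1))
Var = 0.0028, SD = 0.0527
Approximate 95% CI width = 4 * 0.0527 = 0.2107

0.2107


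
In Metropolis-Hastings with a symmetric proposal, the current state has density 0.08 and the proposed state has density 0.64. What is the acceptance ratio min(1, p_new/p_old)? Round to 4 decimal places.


Ratio = p_new / p_old = 0.64 / 0.08 = 8.0
Acceptance = min(1, 8.0) = 1.0

1.0


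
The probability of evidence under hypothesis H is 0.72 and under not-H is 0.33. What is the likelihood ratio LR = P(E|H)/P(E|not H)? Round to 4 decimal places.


LR = 0.72 / 0.33
= 2.1818

2.1818


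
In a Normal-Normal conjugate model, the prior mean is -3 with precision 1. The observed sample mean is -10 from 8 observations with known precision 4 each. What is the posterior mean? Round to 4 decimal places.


Posterior precision = tau0 + n*tau = 1 + 8*4 = 33
Posterior mean = (tau0*mu0 + n*tau*xbar) / posterior_precision
= (1*-3 + 8*4*-10) / 33
= -323 / 33 = -9.7879

-9.7879


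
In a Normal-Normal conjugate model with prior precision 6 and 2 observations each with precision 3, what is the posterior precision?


Posterior precision = prior precision + n * observation precision
= 6 + 2 * 3
= 6 + 6 = 12

12


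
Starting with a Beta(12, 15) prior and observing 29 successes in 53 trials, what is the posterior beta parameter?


Posterior beta = prior beta + failures
Failures = 53 - 29 = 24
beta_post = 15 + 24 = 39

39


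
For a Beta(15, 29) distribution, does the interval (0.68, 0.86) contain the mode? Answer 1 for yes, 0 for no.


Mode of Beta(a,b) = (a-1)/(a+b-2)
= (15-1)/(15+29-2) = 0.3333
Check: 0.68 <= 0.3333 <= 0.86?
Result: 0

0


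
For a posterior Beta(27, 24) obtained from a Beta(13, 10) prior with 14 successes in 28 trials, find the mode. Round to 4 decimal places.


Mode = (alpha - 1) / (alpha + beta - 2)
= 26 / 49
= 0.5306

0.5306


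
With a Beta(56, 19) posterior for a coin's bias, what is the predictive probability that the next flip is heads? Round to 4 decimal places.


The predictive probability equals the posterior mean.
P(next = heads) = alpha / (alpha + beta)
= 56 / 75 = 0.7467

0.7467


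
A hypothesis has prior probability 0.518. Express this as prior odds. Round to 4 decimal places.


Odds = P(H) / P(not H) = 0.518 / 0.482
= 1.0747

1.0747


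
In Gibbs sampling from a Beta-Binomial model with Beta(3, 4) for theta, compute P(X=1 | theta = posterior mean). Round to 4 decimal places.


Posterior mean = alpha/(alpha+beta) = 3/7 = 0.4286
P(X=1|theta=mean) = theta = 0.4286

0.4286


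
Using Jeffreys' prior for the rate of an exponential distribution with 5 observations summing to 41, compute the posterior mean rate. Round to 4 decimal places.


Jeffreys' prior leads to posterior Gamma(5, 41).
Mean = 5/41 = 0.122

0.122


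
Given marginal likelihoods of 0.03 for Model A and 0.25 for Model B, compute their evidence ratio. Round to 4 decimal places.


Ratio = ML(A) / ML(B) = 0.03/0.25
= 0.12

0.12


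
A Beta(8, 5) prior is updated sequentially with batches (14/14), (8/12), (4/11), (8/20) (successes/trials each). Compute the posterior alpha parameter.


Sequential conjugate updating is equivalent to a single batch update.
Total successes across all batches = 34
alpha_posterior = alpha_prior + total_successes = 8 + 34
= 42

42


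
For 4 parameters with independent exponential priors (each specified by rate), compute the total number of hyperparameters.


A exponential prior has 1 hyperparameter per parameter.
Total = 4 * 1 = 4

4


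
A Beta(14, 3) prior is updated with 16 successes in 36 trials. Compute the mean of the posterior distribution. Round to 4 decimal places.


After update: Beta(30, 23)
Mean = 30 / (30 + 23) = 30 / 53
= 0.566

0.566


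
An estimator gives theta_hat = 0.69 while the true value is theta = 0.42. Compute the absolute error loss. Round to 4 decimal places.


The absolute error loss is |theta_hat - theta|
= |0.69 - 0.42|
= 0.27

0.27


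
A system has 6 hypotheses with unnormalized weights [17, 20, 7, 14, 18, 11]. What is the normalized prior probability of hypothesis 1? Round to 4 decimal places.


The normalized prior is the weight divided by the total.
Total weight = 87
P(H1) = 17 / 87 = 0.1954

0.1954


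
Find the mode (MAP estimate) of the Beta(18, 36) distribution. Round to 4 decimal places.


For Beta(a,b) with a,b > 1:
Mode = (a-1)/(a+b-2) = (18-1)/(54-2)
= 17/52 = 0.3269

0.3269


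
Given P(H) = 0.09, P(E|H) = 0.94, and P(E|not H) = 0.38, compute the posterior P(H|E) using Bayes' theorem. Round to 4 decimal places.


By Bayes' theorem: P(H|E) = P(E|H)*P(H) / P(E)
P(E) = P(E|H)*P(H) + P(E|not H)*P(not H)
P(E) = 0.94*0.09 + 0.38*0.91 = 0.4304
P(H|E) = 0.94*0.09 / 0.4304 = 0.1966

0.1966


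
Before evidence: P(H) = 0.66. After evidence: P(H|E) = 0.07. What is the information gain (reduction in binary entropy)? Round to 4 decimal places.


Prior entropy = 0.9248
Posterior entropy = 0.3659
Information gain = 0.9248 - 0.3659 = 0.5589

0.5589


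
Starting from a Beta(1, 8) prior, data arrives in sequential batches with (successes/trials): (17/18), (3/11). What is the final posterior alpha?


In sequential Bayesian updating, we sum all successes.
Total successes = 20
Final alpha = 1 + 20 = 21

21


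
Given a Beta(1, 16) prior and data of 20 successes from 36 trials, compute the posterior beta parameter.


Number of failures = 36 - 20 = 16
Posterior beta = 16 + 16 = 32

32


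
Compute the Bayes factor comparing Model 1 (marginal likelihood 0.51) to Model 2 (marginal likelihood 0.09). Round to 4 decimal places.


BF12 = marginal likelihood of M1 / marginal likelihood of M2
= 0.51/0.09
= 5.6667

5.6667


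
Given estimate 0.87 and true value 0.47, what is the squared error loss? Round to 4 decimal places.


Squared error = (estimate - true)^2
Difference = 0.4
Loss = 0.4^2 = 0.16

0.16


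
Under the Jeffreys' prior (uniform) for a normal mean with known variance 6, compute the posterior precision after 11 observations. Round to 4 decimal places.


Prior precision = 0 (flat prior).
Post. prec. = 0 + n/var = 11/6 = 1.8333

1.8333


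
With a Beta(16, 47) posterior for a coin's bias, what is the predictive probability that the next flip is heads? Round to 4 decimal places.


The predictive probability equals the posterior mean.
P(next = heads) = alpha / (alpha + beta)
= 16 / 63 = 0.254

0.254


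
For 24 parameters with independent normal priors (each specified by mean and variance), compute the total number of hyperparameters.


A normal prior has 2 hyperparameters per parameter.
Total = 24 * 2 = 48

48


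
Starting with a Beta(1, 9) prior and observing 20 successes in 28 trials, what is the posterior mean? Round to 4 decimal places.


Posterior parameters: alpha = 1 + 20 = 21
beta = 9 + 8 = 17
Posterior mean = alpha / (alpha + beta) = 21 / 38
= 0.5526

0.5526


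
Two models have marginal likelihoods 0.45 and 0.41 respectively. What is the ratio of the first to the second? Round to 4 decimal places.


Evidence ratio = 0.45 / 0.41
= 1.0976

1.0976


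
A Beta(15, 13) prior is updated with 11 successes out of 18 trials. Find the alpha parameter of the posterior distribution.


In the Beta-Binomial conjugate update:
alpha_post = alpha_prior + successes
= 15 + 11
= 26

26


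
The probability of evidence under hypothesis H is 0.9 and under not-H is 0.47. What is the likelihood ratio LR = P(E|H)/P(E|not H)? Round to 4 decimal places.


LR = 0.9 / 0.47
= 1.9149

1.9149


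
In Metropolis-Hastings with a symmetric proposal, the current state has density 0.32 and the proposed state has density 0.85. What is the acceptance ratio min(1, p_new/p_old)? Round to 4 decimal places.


Ratio = p_new / p_old = 0.85 / 0.32 = 2.6562
Acceptance = min(1, 2.6562) = 1.0

1.0


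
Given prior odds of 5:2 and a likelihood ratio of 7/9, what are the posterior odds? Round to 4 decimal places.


Posterior odds = prior odds * LR
Prior odds = 5/2 = 2.5
LR = 7/9 = 0.7778
Posterior odds = 2.5 * 0.7778 = 1.9444

1.9444


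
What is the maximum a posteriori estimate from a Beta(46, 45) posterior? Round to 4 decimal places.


The MAP estimate equals the mode of the distribution.
Mode of Beta(a,b) = (a-1)/(a+b-2)
= 45/89
= 0.5056

0.5056


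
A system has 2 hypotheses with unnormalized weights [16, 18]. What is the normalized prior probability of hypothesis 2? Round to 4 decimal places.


The normalized prior is the weight divided by the total.
Total weight = 34
P(H2) = 18 / 34 = 0.5294

0.5294


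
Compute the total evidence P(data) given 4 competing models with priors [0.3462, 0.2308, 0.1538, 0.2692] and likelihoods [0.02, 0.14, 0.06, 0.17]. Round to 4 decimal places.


Marginal likelihood = sum P(model_i) * P(data|model_i)
Model 1: 0.3462 * 0.02 = 0.0069
Model 2: 0.2308 * 0.14 = 0.0323
Model 3: 0.1538 * 0.06 = 0.0092
Model 4: 0.2692 * 0.17 = 0.0458
Total = 0.0942

0.0942


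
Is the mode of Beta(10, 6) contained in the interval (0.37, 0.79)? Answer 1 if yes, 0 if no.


Mode = (a-1)/(a+b-2) = 9/14 = 0.6429
Interval: (0.37, 0.79)
Contains mode? 1

1


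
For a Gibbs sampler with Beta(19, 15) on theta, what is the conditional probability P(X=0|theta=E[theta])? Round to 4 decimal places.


E[theta] = 19/(19+15) = 0.5588
P(X=0|theta) = 1 - theta = 0.4412

0.4412


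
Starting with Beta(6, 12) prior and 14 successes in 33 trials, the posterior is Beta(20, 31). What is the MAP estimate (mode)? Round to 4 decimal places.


The mode of Beta(a, b) when a > 1 and b > 1 is (a-1)/(a+b-2)
= (20 - 1) / (20 + 31 - 2)
= 19 / 49
= 0.3878

0.3878


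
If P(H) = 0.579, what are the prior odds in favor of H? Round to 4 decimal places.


Prior odds = P(H) / (1 - P(H))
= 0.579 / 0.421
= 1.3753

1.3753


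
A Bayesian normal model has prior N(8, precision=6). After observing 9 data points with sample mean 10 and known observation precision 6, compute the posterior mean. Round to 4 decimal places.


Posterior mean = (prior_precision * prior_mean + n * data_precision * data_mean) / (prior_precision + n * data_precision)
Numerator = 6*8 + 9*6*10 = 588
Denominator = 6 + 9*6 = 60
Posterior mean = 9.8

9.8


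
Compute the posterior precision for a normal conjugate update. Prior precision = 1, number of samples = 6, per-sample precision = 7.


tau_post = tau_0 + n * tau
= 1 + 6 * 7 = 43

43


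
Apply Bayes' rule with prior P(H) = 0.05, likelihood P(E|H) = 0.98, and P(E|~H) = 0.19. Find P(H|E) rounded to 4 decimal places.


Step 1: Compute marginal P(E) = P(E|H)P(H) + P(E|~H)P(~H)
= 0.98*0.05 + 0.19*0.95 = 0.2295
Step 2: P(H|E) = P(E|H)P(H)/P(E) = 0.049/0.2295
= 0.2135

0.2135


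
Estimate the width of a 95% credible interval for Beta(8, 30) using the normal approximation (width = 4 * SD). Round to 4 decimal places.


For Beta(a,b): Var = ab/((a+b)^2(a+b+1))
Var = 0.0043, SD = 0.0653
Approximate 95% CI width = 4 * 0.0653 = 0.2611

0.2611


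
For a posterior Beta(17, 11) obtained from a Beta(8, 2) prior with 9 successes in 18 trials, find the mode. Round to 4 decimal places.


Mode = (alpha - 1) / (alpha + beta - 2)
= 16 / 26
= 0.6154

0.6154


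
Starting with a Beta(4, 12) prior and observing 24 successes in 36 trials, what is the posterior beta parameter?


Posterior beta = prior beta + failures
Failures = 36 - 24 = 12
beta_post = 12 + 12 = 24

24


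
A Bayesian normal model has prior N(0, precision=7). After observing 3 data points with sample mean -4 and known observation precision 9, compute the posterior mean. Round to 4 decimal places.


Posterior mean = (prior_precision * prior_mean + n * data_precision * data_mean) / (prior_precision + n * data_precision)
Numerator = 7*0 + 3*9*-4 = -108
Denominator = 7 + 3*9 = 34
Posterior mean = -3.1765

-3.1765


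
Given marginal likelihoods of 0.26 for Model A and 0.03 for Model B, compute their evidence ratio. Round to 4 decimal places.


Ratio = ML(A) / ML(B) = 0.26/0.03
= 8.6667

8.6667


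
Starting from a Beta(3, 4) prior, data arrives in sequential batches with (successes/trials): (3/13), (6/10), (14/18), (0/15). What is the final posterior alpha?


In sequential Bayesian updating, we sum all successes.
Total successes = 23
Final alpha = 3 + 23 = 26

26


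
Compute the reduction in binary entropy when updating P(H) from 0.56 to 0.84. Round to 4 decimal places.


H_before = -p*log2(p) - (1-p)*log2(1-p) for p=0.56: 0.9896
H_after for p=0.84: 0.6343
Reduction = 0.9896 - 0.6343 = 0.3553

0.3553


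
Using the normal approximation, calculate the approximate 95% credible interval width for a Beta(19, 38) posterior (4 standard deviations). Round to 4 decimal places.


Var(Beta) = 19*38/(57^2 * 58) = 0.0038
SD = 0.0619
Width ~ 4*SD = 0.2476

0.2476


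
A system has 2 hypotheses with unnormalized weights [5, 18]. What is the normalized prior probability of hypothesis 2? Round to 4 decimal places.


The normalized prior is the weight divided by the total.
Total weight = 23
P(H2) = 18 / 23 = 0.7826

0.7826


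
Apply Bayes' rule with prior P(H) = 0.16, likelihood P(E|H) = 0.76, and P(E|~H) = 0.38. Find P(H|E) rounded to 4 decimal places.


Step 1: Compute marginal P(E) = P(E|H)P(H) + P(E|~H)P(~H)
= 0.76*0.16 + 0.38*0.84 = 0.4408
Step 2: P(H|E) = P(E|H)P(H)/P(E) = 0.1216/0.4408
= 0.2759

0.2759


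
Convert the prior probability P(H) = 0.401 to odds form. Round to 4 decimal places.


P(not H) = 1 - 0.401 = 0.599
Odds = 0.401 / 0.599 = 0.6694

0.6694


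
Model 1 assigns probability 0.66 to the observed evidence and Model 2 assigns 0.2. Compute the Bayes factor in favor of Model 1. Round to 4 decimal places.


BF = P(data|M1) / P(data|M2)
= 0.66 / 0.2 = 3.3

3.3


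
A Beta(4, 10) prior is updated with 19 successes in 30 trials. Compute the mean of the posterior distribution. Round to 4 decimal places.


After update: Beta(23, 21)
Mean = 23 / (23 + 21) = 23 / 44
= 0.5227

0.5227


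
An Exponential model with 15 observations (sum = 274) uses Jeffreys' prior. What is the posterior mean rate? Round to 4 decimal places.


Posterior Gamma(15, 274)
E[lambda] = 15/274 = 0.0547

0.0547


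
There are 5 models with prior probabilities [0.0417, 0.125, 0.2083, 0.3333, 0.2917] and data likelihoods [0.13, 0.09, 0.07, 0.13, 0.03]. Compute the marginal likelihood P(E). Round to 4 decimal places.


P(E) = sum over models of P(M_i) * P(E|M_i)
= 0.0417*0.13 + 0.125*0.09 + 0.2083*0.07 + 0.3333*0.13 + 0.2917*0.03
= 0.0833

0.0833


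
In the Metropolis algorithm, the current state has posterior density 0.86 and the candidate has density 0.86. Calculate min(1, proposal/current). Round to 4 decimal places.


Ratio = 0.86/0.86 = 1.0
Acceptance probability = min(1, 1.0)
= 1.0

1.0


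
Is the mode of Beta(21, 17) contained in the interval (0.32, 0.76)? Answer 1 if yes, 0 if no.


Mode = (a-1)/(a+b-2) = 20/36 = 0.5556
Interval: (0.32, 0.76)
Contains mode? 1

1


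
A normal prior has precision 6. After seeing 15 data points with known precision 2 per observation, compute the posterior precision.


In the conjugate normal model, precisions add:
tau_posterior = tau_prior + n * tau_data
= 6 + 15*2 = 36

36


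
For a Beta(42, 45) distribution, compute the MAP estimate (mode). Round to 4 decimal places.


MAP = mode = (a-1)/(a+b-2)
= (42-1)/(42+45-2)
= 41/85 = 0.4824

0.4824


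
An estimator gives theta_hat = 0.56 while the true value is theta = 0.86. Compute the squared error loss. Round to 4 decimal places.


The squared error loss is (theta_hat - theta)^2
= (0.56 - 0.86)^2
= (-0.3)^2 = 0.09

0.09


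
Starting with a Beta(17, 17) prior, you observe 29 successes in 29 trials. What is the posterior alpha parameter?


For a Beta-Binomial conjugate model:
Posterior alpha = prior alpha + number of successes
= 17 + 29 = 46

46


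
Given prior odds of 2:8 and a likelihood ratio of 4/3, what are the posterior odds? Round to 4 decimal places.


Posterior odds = prior odds * LR
Prior odds = 2/8 = 0.25
LR = 4/3 = 1.3333
Posterior odds = 0.25 * 1.3333 = 0.3333

0.3333


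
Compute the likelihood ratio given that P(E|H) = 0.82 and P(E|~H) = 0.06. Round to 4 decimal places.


LR = P(E|H) / P(E|~H)
= 0.82 / 0.06 = 13.6667

13.6667


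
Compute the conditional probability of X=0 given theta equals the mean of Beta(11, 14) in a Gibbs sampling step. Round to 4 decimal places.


Mean of Beta(11, 14) = 0.44
P(X=0 | theta=0.44) = 0.56

0.56


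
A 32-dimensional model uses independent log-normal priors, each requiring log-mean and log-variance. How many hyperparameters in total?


Per parameter: 2 (log-mean and log-variance).
Total = 32 * 2 = 64

64


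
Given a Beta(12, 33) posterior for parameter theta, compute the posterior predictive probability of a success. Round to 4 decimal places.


For a Beta-Bernoulli model, the predictive probability is the mean:
P(success) = 12/(12+33) = 12/45 = 0.2667

0.2667


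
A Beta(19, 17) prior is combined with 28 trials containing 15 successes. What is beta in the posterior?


In conjugate updating:
beta_posterior = beta_prior + (n - k)
= 17 + (28 - 15)
= 17 + 13 = 30

30


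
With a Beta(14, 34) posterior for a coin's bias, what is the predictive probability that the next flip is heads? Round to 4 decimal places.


The predictive probability equals the posterior mean.
P(next = heads) = alpha / (alpha + beta)
= 14 / 48 = 0.2917

0.2917


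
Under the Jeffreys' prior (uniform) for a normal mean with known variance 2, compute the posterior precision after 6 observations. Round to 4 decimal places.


Prior precision = 0 (flat prior).
Post. prec. = 0 + n/var = 6/2 = 3.0

3.0


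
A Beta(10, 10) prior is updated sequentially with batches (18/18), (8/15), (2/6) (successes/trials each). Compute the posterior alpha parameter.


Sequential conjugate updating is equivalent to a single batch update.
Total successes across all batches = 28
alpha_posterior = alpha_prior + total_successes = 10 + 28
= 38

38


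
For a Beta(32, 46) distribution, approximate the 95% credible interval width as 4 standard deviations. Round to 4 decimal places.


Variance of Beta(a,b) = ab / ((a+b)^2 * (a+b+1))
= 32*46 / ((78)^2 * 79)
= 0.0031
SD = sqrt(0.0031) = 0.0553
Width = 4 * SD = 0.2214

0.2214


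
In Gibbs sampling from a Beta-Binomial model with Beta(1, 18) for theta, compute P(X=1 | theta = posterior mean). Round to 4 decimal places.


Posterior mean = alpha/(alpha+beta) = 1/19 = 0.0526
P(X=1|theta=mean) = theta = 0.0526

0.0526


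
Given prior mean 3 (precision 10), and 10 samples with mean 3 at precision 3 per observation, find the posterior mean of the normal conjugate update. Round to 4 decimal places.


The posterior mean is a precision-weighted average of prior and data.
Post. prec. = 10 + 30 = 40
Post. mean = (30 + 90)/40 = 120/40 = 3.0

3.0


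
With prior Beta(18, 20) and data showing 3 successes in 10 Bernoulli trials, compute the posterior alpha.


Conjugate update: alpha_posterior = alpha_prior + k
= 18 + 3 = 21

21


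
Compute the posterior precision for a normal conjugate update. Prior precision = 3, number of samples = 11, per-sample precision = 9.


tau_post = tau_0 + n * tau
= 3 + 11 * 9 = 102

102


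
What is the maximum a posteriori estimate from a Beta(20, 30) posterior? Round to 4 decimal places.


The MAP estimate equals the mode of the distribution.
Mode of Beta(a,b) = (a-1)/(a+b-2)
= 19/48
= 0.3958

0.3958


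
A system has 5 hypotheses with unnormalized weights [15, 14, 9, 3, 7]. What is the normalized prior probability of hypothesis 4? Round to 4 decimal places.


The normalized prior is the weight divided by the total.
Total weight = 48
P(H4) = 3 / 48 = 0.0625

0.0625


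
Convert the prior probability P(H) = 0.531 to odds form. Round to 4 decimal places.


P(not H) = 1 - 0.531 = 0.469
Odds = 0.531 / 0.469 = 1.1322

1.1322


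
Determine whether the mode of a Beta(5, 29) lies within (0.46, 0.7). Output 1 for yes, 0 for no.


First find the mode: (a-1)/(a+b-2) = 0.125
Is 0.125 in (0.46, 0.7)? 0

0


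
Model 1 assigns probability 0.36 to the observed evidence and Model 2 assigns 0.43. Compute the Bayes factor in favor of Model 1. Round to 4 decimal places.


BF = P(data|M1) / P(data|M2)
= 0.36 / 0.43 = 0.8372

0.8372


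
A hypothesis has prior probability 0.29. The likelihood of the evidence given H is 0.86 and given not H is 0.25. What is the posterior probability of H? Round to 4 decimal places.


Using Bayes' theorem:
P(E) = 0.29 * 0.86 + 0.71 * 0.25
P(E) = 0.4269
P(H|E) = (0.29 * 0.86) / 0.4269 = 0.5842

0.5842


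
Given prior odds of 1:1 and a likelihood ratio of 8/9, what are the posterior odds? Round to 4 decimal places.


Posterior odds = prior odds * LR
Prior odds = 1/1 = 1.0
LR = 8/9 = 0.8889
Posterior odds = 1.0 * 0.8889 = 0.8889

0.8889


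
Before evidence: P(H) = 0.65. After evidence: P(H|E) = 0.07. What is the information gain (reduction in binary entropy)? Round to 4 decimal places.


Prior entropy = 0.9341
Posterior entropy = 0.3659
Information gain = 0.9341 - 0.3659 = 0.5681

0.5681


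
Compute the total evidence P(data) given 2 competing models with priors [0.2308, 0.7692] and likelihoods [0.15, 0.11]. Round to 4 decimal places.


Marginal likelihood = sum P(model_i) * P(data|model_i)
Model 1: 0.2308 * 0.15 = 0.0346
Model 2: 0.7692 * 0.11 = 0.0846
Total = 0.1192

0.1192


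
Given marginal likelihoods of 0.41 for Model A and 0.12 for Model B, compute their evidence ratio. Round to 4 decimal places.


Ratio = ML(A) / ML(B) = 0.41/0.12
= 3.4167

3.4167


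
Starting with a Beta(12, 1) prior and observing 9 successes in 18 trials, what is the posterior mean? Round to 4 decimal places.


Posterior parameters: alpha = 12 + 9 = 21
beta = 1 + 9 = 10
Posterior mean = alpha / (alpha + beta) = 21 / 31
= 0.6774

0.6774


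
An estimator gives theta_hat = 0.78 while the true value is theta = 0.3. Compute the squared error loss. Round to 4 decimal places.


The squared error loss is (theta_hat - theta)^2
= (0.78 - 0.3)^2
= (0.48)^2 = 0.2304

0.2304


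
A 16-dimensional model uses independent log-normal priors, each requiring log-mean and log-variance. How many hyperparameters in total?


Per parameter: 2 (log-mean and log-variance).
Total = 16 * 2 = 32

32


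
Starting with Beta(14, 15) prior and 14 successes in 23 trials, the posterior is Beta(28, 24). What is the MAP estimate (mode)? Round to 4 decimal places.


The mode of Beta(a, b) when a > 1 and b > 1 is (a-1)/(a+b-2)
= (28 - 1) / (28 + 24 - 2)
= 27 / 50
= 0.54

0.54


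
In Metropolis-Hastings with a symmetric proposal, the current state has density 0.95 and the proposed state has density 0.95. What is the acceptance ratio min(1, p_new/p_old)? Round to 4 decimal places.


Ratio = p_new / p_old = 0.95 / 0.95 = 1.0
Acceptance = min(1, 1.0) = 1.0

1.0


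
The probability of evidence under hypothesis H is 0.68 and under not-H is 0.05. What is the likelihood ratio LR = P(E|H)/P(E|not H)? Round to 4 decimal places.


LR = 0.68 / 0.05
= 13.6

13.6


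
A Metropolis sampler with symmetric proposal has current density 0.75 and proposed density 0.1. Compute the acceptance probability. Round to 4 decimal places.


For symmetric proposals, acceptance = min(1, pi(x*)/pi(x))
= min(1, 0.1/0.75)
= min(1, 0.1333) = 0.1333

0.1333


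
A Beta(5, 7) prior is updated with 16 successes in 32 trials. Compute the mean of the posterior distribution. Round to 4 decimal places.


After update: Beta(21, 23)
Mean = 21 / (21 + 23) = 21 / 44
= 0.4773

0.4773


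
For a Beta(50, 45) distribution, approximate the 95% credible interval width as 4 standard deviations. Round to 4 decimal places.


Variance of Beta(a,b) = ab / ((a+b)^2 * (a+b+1))
= 50*45 / ((95)^2 * 96)
= 0.0026
SD = sqrt(0.0026) = 0.051
Width = 4 * SD = 0.2038

0.2038


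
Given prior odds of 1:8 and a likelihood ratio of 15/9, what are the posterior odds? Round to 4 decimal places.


Posterior odds = prior odds * LR
Prior odds = 1/8 = 0.125
LR = 15/9 = 1.6667
Posterior odds = 0.125 * 1.6667 = 0.2083

0.2083


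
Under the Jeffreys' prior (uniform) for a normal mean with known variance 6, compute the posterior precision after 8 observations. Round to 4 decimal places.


Prior precision = 0 (flat prior).
Post. prec. = 0 + n/var = 8/6 = 1.3333

1.3333


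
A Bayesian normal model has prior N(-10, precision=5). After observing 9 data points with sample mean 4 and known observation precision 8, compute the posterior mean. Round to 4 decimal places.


Posterior mean = (prior_precision * prior_mean + n * data_precision * data_mean) / (prior_precision + n * data_precision)
Numerator = 5*-10 + 9*8*4 = 238
Denominator = 5 + 9*8 = 77
Posterior mean = 3.0909

3.0909


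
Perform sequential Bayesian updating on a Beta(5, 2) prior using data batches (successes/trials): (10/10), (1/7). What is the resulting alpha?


Accumulate successes: 11
Posterior alpha = prior alpha + sum of successes
= 5 + 11 = 16

16


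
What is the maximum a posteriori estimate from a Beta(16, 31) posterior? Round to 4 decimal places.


The MAP estimate equals the mode of the distribution.
Mode of Beta(a,b) = (a-1)/(a+b-2)
= 15/45
= 0.3333

0.3333


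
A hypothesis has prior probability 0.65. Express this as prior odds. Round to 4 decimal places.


Odds = P(H) / P(not H) = 0.65 / 0.35
= 1.8571

1.8571
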